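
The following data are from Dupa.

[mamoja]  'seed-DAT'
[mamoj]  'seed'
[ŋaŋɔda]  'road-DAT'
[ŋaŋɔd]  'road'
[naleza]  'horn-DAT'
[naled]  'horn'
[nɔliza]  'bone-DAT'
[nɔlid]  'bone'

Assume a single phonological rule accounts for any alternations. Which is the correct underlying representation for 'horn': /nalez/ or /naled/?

'horn' shows [z] ~ [d] at the end of the stem ([naleza] vs [naled]).
Compare 'road', with invariant [d] in [ŋaŋɔda] and [ŋaŋɔd]: an analysis with underlying /d/ and a rule producing [z] before the DAT suffix would wrongly predict alternation here too.
The alternation reflects word-final hardening: voiced fricatives become stops word-finally. /z/ is underlying.

/nalez/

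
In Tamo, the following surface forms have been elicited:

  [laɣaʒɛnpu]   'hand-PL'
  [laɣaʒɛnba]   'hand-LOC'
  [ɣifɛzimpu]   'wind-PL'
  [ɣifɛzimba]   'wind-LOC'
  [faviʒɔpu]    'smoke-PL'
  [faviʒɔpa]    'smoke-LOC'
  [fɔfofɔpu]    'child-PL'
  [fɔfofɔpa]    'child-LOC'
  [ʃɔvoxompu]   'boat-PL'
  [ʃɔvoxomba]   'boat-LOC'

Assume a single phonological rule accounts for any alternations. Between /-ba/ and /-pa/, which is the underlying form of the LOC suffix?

The LOC suffix surfaces as [-ba] and [-pa], depending on the final segment of the stem.
By contrast the PL suffix keeps its initial [p] throughout — that segment must be underlying.
So the underlying form is /-ba/, and voiced stops become voiceless after a vowel.

/-ba/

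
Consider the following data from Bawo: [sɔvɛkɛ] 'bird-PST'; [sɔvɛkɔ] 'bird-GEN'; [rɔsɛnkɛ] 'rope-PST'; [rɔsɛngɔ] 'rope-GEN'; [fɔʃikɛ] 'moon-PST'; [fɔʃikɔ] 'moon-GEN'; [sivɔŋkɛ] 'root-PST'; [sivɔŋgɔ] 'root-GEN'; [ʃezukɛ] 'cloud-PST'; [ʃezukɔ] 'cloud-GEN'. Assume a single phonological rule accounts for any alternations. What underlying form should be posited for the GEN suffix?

/-gɔ/

The GEN morpheme has two allomorphs, [-gɔ] and [-kɔ].
The PST suffix, which begins with [k], is invariant after every stem; so [k] is not altered by any rule here.
So the underlying form is /-gɔ/, and voiced stops become voiceless after a vowel.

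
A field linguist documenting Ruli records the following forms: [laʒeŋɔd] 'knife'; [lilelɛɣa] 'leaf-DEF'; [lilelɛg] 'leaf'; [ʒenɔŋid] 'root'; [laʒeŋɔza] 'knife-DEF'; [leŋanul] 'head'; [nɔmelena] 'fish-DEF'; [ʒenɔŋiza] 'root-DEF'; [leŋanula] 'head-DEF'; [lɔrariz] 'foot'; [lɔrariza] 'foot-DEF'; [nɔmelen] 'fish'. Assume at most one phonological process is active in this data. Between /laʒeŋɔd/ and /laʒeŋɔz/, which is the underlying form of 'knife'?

The stem for 'knife' ends in [d] in [laʒeŋɔd] but [z] in [laʒeŋɔza].
The stem 'foot' ([lɔrariz], [lɔrariza]) shows [z] unchanged in both environments, so [z] cannot be basic with [d] derived in isolation.
So /d/ is underlying, and a rule of intervocalic spirantization — voiced stops become fricatives between vowels — gives [z].

/laʒeŋɔd/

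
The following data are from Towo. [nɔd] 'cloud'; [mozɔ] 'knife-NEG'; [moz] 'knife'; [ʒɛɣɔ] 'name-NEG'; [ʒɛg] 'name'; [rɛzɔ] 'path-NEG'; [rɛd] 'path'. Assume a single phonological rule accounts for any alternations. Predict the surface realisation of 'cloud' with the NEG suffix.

[nɔzɔ]

The root 'path' surfaces as [rɛzɔ] and [rɛd], with a stem-final [z] ~ [d] alternation.
The stem 'knife' ([mozɔ], [moz]) shows [z] unchanged in both environments, so [z] cannot be basic with [d] derived in isolation.
The underlying segment must be /d/; voiced stops become fricatives between vowels, yielding [z] there.
The one attested form of 'cloud', [nɔd], shows underlying /nɔd/. Applying the same rule between vowels gives [nɔzɔ].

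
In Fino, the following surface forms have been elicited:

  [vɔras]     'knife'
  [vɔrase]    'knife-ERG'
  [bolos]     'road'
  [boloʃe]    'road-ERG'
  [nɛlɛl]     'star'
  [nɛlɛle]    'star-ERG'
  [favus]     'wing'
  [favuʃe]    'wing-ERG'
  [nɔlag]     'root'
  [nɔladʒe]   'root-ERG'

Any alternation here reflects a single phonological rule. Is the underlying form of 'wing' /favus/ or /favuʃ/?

/favuʃ/

The root 'wing' surfaces as [favus] and [favuʃe], with a stem-final [s] ~ [ʃ] alternation.
Compare 'knife', with invariant [s] in [vɔras] and [vɔrase]: an analysis with underlying /s/ and a rule producing [ʃ] before the ERG suffix would wrongly predict alternation here too.
The underlying segment must be /ʃ/; palato-alveolar /dʒ/ and /ʃ/ become [g] and [s] when no front vowel follows, yielding [s] there.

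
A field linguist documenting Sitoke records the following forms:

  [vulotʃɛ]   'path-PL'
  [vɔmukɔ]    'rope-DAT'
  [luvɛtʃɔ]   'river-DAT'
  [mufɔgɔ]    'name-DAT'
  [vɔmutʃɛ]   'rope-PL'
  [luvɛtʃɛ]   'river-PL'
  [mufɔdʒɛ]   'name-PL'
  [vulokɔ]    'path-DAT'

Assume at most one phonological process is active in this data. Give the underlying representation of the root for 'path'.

/vulok/

In [vulokɔ] and [vulotʃɛ] the final segment of 'path' alternates: [k] ~ [tʃ].
Compare 'river', with invariant [tʃ] in [luvɛtʃɔ] and [luvɛtʃɛ]: an analysis with underlying /tʃ/ and a rule producing [k] before the DAT suffix would wrongly predict alternation here too.
Therefore /k/ is basic and [tʃ] is derived by palatalization before a front vowel (/k/ and /g/ become palato-alveolar [tʃ] and [dʒ] before a front vowel).
Hence 'path' is /vulok/ underlyingly.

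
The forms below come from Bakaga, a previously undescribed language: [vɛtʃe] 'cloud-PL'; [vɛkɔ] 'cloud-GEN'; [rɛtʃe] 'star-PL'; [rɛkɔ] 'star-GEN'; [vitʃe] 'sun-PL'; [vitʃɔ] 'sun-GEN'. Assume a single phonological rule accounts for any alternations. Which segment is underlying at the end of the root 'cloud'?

In [vɛtʃe] and [vɛkɔ] the final segment of 'cloud' alternates: [tʃ] ~ [k].
If /tʃ/ were underlying and a rule turned it into [k] before the GEN suffix, 'sun' would also alternate; but it has [tʃ] in both [vitʃe] and [vitʃɔ].
So /k/ is underlying, and a rule of palatalization before a front vowel — /k/ becomes palato-alveolar [tʃ] before a front vowel — gives [tʃ].

/k/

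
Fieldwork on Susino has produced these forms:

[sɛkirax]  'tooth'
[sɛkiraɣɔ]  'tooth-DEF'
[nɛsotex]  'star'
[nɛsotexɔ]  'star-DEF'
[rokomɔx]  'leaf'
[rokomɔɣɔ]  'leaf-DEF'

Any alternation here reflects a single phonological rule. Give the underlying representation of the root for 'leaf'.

/rokomɔɣ/

'leaf' shows [x] ~ [ɣ] at the end of the stem ([rokomɔx] vs [rokomɔɣɔ]).
Compare 'star', with invariant [x] in [nɛsotex] and [nɛsotexɔ]: an analysis with underlying /x/ and a rule producing [ɣ] before the DEF suffix would wrongly predict alternation here too.
The alternation reflects word-final obstruent devoicing: voiced obstruents become voiceless word-finally. /ɣ/ is underlying.
The underlying form of 'leaf' is therefore /rokomɔɣ/.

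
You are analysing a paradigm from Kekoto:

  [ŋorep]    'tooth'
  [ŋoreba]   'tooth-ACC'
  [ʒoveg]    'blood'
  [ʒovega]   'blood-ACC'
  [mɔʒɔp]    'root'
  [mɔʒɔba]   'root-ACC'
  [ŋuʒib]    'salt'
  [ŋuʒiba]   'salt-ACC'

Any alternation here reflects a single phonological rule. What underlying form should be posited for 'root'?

/mɔʒɔp/

The stem for 'root' ends in [p] in [mɔʒɔp] but [b] in [mɔʒɔba].
The stem 'salt' ([ŋuʒib], [ŋuʒiba]) shows [b] unchanged in both environments, so [b] cannot be basic with [p] derived in isolation.
So /p/ is underlying, and a rule of intervocalic voicing — voiceless stops become voiced between vowels — gives [b].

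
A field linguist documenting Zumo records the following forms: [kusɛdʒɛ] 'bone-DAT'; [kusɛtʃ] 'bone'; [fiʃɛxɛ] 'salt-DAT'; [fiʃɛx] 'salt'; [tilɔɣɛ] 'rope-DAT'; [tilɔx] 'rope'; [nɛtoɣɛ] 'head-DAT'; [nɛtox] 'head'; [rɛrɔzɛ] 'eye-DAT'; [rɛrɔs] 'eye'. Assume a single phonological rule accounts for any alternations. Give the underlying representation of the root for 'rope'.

In [tilɔɣɛ] and [tilɔx] the final segment of 'rope' alternates: [ɣ] ~ [x].
But 'salt' keeps [x] in both environments ([fiʃɛxɛ], [fiʃɛx]), so there is no rule changing /x/ to [ɣ] before the DAT suffix.
So /ɣ/ is underlying, and a rule of word-final obstruent devoicing — voiced obstruents become voiceless word-finally — gives [x].
Hence 'rope' is /tilɔɣ/ underlyingly.

/tilɔɣ/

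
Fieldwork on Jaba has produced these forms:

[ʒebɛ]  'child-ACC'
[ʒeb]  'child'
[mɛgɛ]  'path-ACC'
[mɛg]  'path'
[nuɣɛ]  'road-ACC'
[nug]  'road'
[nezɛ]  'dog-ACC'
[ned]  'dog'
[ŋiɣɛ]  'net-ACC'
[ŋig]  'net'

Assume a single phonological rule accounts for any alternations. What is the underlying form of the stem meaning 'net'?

/ŋiɣ/

The stem for 'net' ends in [ɣ] in [ŋiɣɛ] but [g] in [ŋig].
Compare 'path', with invariant [g] in [mɛgɛ] and [mɛg]: an analysis with underlying /g/ and a rule producing [ɣ] before the ACC suffix would wrongly predict alternation here too.
Therefore /ɣ/ is basic and [g] is derived by word-final hardening (voiced fricatives become stops word-finally).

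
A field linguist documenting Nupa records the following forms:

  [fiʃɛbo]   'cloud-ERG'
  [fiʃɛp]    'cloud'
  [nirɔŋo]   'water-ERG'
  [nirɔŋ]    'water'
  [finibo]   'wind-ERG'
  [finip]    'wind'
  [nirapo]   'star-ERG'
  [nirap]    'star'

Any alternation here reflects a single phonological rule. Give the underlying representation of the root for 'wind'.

/finib/

In [finibo] and [finip] the final segment of 'wind' alternates: [b] ~ [p].
But 'star' keeps [p] in both environments ([nirapo], [nirap]), so there is no rule changing /p/ to [b] before the ERG suffix.
Therefore /b/ is basic and [p] is derived by word-final obstruent devoicing (voiced obstruents become voiceless word-finally).
The underlying form of 'wind' is therefore /finib/.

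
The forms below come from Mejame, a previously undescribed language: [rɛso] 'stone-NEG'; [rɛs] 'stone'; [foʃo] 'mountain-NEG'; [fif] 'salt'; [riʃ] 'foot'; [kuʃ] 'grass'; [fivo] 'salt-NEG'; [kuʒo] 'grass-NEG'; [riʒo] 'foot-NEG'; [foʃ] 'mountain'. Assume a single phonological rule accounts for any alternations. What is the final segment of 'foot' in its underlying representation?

The root 'foot' surfaces as [riʒo] and [riʃ], with a stem-final [ʒ] ~ [ʃ] alternation.
But 'mountain' keeps [ʃ] in both environments ([foʃo], [foʃ]), so there is no rule changing /ʃ/ to [ʒ] before the NEG suffix.
Therefore /ʒ/ is basic and [ʃ] is derived by word-final obstruent devoicing (voiced obstruents become voiceless word-finally).

/ʒ/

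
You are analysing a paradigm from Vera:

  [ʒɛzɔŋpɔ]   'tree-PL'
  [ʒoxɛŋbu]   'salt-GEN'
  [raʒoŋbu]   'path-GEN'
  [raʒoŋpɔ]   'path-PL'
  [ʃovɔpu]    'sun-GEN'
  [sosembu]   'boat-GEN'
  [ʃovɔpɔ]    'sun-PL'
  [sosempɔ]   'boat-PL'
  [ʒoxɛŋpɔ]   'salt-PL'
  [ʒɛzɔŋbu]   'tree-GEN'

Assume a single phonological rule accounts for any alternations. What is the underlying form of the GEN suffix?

/-bu/

The GEN suffix surfaces as [-bu] and [-pu], depending on the final segment of the stem.
The PL suffix, which begins with [p], is invariant after every stem; so [p] is not altered by any rule here.
The GEN suffix is therefore /-bu/ underlyingly, with post-vocalic devoicing: voiced stops become voiceless after a vowel.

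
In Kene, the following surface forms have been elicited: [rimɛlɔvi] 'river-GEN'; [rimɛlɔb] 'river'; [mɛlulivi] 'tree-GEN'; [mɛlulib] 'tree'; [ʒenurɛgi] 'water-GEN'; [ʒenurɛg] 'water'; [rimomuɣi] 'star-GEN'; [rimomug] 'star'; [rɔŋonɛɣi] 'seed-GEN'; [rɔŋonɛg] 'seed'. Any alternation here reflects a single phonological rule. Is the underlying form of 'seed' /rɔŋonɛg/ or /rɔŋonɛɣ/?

'seed' shows [ɣ] ~ [g] at the end of the stem ([rɔŋonɛɣi] vs [rɔŋonɛg]).
Compare 'water', with invariant [g] in [ʒenurɛgi] and [ʒenurɛg]: an analysis with underlying /g/ and a rule producing [ɣ] before the GEN suffix would wrongly predict alternation here too.
So /ɣ/ is underlying, and a rule of word-final hardening — voiced fricatives become stops word-finally — gives [g].

/rɔŋonɛɣ/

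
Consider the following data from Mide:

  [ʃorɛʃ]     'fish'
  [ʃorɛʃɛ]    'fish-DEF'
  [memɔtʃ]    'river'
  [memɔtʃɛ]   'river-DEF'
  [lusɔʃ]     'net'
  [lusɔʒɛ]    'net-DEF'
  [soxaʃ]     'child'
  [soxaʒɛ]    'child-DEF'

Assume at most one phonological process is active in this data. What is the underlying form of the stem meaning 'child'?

In [soxaʃ] and [soxaʒɛ] the final segment of 'child' alternates: [ʃ] ~ [ʒ].
The stem 'fish' ([ʃorɛʃ], [ʃorɛʃɛ]) shows [ʃ] unchanged in both environments, so [ʃ] cannot be basic with [ʒ] derived before the DEF suffix.
Therefore /ʒ/ is basic and [ʃ] is derived by word-final obstruent devoicing (voiced obstruents become voiceless word-finally).

/soxaʒ/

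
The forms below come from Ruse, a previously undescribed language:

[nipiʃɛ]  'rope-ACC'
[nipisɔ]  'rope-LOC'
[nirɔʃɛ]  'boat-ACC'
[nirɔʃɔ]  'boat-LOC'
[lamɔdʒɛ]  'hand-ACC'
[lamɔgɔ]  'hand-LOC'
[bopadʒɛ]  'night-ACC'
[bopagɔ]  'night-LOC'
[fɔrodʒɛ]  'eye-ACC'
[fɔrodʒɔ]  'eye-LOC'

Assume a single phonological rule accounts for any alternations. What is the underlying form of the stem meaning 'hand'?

In [lamɔdʒɛ] and [lamɔgɔ] the final segment of 'hand' alternates: [dʒ] ~ [g].
The stem 'eye' ([fɔrodʒɛ], [fɔrodʒɔ]) shows [dʒ] unchanged in both environments, so [dʒ] cannot be basic with [g] derived before the LOC suffix.
The underlying segment must be /g/; /g/ and /s/ become palato-alveolar [dʒ] and [ʃ] before a front vowel, yielding [dʒ] there.

/lamɔg/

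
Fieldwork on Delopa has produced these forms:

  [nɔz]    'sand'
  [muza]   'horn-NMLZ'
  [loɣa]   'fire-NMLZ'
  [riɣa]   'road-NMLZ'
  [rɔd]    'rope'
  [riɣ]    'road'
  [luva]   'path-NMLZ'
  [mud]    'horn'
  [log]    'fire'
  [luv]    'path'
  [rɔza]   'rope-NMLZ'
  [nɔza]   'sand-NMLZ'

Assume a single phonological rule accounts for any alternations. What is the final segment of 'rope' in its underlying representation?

/d/

'rope' shows [d] ~ [z] at the end of the stem ([rɔd] vs [rɔza]).
Compare 'sand', with invariant [z] in [nɔz] and [nɔza]: an analysis with underlying /z/ and a rule producing [d] in isolation would wrongly predict alternation here too.
So /d/ is underlying, and a rule of intervocalic spirantization — voiced stops become fricatives between vowels — gives [z].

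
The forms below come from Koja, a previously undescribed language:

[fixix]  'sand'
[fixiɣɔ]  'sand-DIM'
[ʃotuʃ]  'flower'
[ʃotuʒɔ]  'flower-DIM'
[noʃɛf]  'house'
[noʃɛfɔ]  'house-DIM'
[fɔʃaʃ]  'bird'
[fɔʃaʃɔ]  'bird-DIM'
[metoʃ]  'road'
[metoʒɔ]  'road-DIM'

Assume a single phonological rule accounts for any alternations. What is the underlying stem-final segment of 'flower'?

The root 'flower' surfaces as [ʃotuʃ] and [ʃotuʒɔ], with a stem-final [ʃ] ~ [ʒ] alternation.
Compare 'bird', with invariant [ʃ] in [fɔʃaʃ] and [fɔʃaʃɔ]: an analysis with underlying /ʃ/ and a rule producing [ʒ] before the DIM suffix would wrongly predict alternation here too.
So /ʒ/ is underlying, and a rule of word-final obstruent devoicing — voiced obstruents become voiceless word-finally — gives [ʃ].

/ʒ/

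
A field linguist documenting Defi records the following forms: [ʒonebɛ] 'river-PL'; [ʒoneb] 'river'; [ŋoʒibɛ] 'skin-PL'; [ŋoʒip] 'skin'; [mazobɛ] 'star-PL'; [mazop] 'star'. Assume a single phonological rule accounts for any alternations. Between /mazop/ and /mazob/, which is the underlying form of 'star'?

The stem for 'star' ends in [b] in [mazobɛ] but [p] in [mazop].
The stem 'river' ([ʒonebɛ], [ʒoneb]) shows [b] unchanged in both environments, so [b] cannot be basic with [p] derived in isolation.
The alternation reflects intervocalic voicing: voiceless stops become voiced between vowels. /p/ is underlying.

/mazop/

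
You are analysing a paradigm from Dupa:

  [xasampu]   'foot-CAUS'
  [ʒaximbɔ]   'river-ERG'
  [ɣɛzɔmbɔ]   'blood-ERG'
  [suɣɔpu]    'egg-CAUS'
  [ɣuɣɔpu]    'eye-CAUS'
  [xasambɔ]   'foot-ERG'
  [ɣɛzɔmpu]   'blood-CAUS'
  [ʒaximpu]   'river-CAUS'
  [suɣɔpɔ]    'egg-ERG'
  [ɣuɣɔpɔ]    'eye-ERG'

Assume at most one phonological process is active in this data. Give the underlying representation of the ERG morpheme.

/-bɔ/

The ERG morpheme has two allomorphs, [-bɔ] and [-pɔ].
The CAUS suffix, which begins with [p], is invariant after every stem; so [p] is not altered by any rule here.
The ERG suffix is therefore /-bɔ/ underlyingly, with post-vocalic devoicing: voiced stops become voiceless after a vowel.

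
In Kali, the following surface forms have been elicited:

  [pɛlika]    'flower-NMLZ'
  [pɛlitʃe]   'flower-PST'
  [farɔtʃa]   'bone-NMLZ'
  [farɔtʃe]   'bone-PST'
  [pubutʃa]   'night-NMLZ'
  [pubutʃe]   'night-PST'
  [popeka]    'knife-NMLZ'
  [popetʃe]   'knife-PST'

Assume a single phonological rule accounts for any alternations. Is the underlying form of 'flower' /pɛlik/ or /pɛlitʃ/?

In [pɛlika] and [pɛlitʃe] the final segment of 'flower' alternates: [k] ~ [tʃ].
But 'bone' keeps [tʃ] in both environments ([farɔtʃa], [farɔtʃe]), so there is no rule changing /tʃ/ to [k] before the NMLZ suffix.
Therefore /k/ is basic and [tʃ] is derived by palatalization before a front vowel (/k/ becomes palato-alveolar [tʃ] before a front vowel).

/pɛlik/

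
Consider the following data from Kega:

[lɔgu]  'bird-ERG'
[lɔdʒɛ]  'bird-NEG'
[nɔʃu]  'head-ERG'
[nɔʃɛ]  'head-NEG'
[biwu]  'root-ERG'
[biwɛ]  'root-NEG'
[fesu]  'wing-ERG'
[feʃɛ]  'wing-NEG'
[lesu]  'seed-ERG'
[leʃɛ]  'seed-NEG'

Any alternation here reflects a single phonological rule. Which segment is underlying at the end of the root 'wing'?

/s/

The root 'wing' surfaces as [fesu] and [feʃɛ], with a stem-final [s] ~ [ʃ] alternation.
Compare 'head', with invariant [ʃ] in [nɔʃu] and [nɔʃɛ]: an analysis with underlying /ʃ/ and a rule producing [s] before the ERG suffix would wrongly predict alternation here too.
The underlying segment must be /s/; /g/ and /s/ become palato-alveolar [dʒ] and [ʃ] before a front vowel, yielding [ʃ] there.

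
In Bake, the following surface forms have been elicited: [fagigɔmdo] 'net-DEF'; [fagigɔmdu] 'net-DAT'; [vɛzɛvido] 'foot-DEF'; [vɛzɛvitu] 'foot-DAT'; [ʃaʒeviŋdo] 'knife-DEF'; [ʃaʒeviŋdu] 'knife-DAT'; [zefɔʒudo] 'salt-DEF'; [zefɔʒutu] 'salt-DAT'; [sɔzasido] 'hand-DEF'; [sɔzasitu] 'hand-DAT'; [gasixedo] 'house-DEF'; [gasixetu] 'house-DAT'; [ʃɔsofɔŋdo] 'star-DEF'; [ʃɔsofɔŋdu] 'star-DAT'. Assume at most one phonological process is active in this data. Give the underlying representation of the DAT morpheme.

The DAT morpheme has two allomorphs, [-du] and [-tu].
The DEF suffix, which begins with [d], is invariant after every stem; so [d] is not altered by any rule here.
So the underlying form is /-tu/, and voiceless stops become voiced after a nasal.

/-tu/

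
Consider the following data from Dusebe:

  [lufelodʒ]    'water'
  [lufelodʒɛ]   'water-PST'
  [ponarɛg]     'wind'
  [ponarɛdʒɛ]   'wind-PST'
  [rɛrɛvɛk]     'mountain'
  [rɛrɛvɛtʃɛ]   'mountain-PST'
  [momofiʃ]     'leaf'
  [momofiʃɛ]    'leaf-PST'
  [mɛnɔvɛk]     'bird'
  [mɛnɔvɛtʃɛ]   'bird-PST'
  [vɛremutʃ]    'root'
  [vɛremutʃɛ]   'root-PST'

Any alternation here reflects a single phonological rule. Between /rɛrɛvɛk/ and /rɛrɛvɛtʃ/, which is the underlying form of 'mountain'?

'mountain' shows [k] ~ [tʃ] at the end of the stem ([rɛrɛvɛk] vs [rɛrɛvɛtʃɛ]).
Compare 'root', with invariant [tʃ] in [vɛremutʃ] and [vɛremutʃɛ]: an analysis with underlying /tʃ/ and a rule producing [k] in isolation would wrongly predict alternation here too.
The alternation reflects palatalization before a front vowel: /k/ and /g/ become palato-alveolar [tʃ] and [dʒ] before a front vowel. /k/ is underlying.

/rɛrɛvɛk/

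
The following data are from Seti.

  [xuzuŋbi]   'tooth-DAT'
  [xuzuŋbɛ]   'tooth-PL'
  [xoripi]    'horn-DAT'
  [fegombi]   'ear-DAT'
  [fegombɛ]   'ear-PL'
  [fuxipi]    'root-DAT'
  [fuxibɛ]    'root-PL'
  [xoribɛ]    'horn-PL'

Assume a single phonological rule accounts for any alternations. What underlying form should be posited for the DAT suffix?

/-pi/

The DAT morpheme has two allomorphs, [-bi] and [-pi].
By contrast the PL suffix keeps its initial [b] throughout — that segment must be underlying.
The DAT suffix is therefore /-pi/ underlyingly, with post-nasal voicing: voiceless stops become voiced after a nasal.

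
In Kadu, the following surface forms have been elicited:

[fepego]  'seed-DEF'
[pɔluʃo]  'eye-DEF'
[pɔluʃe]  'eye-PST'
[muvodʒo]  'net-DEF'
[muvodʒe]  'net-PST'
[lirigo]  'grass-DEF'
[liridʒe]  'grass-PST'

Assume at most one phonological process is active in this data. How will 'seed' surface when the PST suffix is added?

'grass' shows [g] ~ [dʒ] at the end of the stem ([lirigo] vs [liridʒe]).
But 'net' keeps [dʒ] in both environments ([muvodʒo], [muvodʒe]), so there is no rule changing /dʒ/ to [g] before the DEF suffix.
Therefore /g/ is basic and [dʒ] is derived by palatalization before a front vowel (/g/ becomes palato-alveolar [dʒ] before a front vowel).
The one attested form of 'seed', [fepego], shows underlying /fepeg/. Applying the same rule before a front vowel gives [fepedʒe].

[fepedʒe]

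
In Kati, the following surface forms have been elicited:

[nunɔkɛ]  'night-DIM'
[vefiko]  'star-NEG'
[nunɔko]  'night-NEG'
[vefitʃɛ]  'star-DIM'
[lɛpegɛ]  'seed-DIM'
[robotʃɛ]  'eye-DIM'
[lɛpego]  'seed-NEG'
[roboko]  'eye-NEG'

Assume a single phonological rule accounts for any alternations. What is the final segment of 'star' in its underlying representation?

/tʃ/

In [vefitʃɛ] and [vefiko] the final segment of 'star' alternates: [tʃ] ~ [k].
The stem 'night' ([nunɔkɛ], [nunɔko]) shows [k] unchanged in both environments, so [k] cannot be basic with [tʃ] derived before the DIM suffix.
The alternation reflects depalatalization: palato-alveolar /tʃ/ becomes [k] when no front vowel follows. /tʃ/ is underlying.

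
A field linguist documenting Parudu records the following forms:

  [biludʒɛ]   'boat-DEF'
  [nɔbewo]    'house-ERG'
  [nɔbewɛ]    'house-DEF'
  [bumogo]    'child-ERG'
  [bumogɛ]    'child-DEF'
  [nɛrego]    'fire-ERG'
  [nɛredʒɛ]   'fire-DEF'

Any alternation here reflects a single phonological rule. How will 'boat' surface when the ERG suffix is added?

'fire' shows [g] ~ [dʒ] at the end of the stem ([nɛrego] vs [nɛredʒɛ]).
If /g/ were underlying and a rule turned it into [dʒ] before the DEF suffix, 'child' would also alternate; but it has [g] in both [bumogo] and [bumogɛ].
The underlying segment must be /dʒ/; palato-alveolar /dʒ/ becomes [g] when no front vowel follows, yielding [g] there.
From [biludʒɛ] the stem 'boat' is /biludʒ/; when no front vowel follows this yields [bilugo].

[bilugo]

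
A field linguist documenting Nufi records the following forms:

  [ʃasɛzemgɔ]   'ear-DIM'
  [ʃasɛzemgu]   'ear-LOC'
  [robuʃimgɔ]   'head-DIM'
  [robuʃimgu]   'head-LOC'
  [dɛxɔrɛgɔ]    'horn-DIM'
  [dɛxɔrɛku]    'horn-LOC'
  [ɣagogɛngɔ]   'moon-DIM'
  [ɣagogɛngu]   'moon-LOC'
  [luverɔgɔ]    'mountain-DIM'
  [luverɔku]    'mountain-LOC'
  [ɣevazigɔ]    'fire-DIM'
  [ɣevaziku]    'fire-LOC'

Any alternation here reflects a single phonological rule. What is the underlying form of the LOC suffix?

The LOC suffix surfaces as [-gu] and [-ku], depending on the final segment of the stem.
By contrast the DIM suffix keeps its initial [g] throughout — that segment must be underlying.
The LOC suffix is therefore /-ku/ underlyingly, with post-nasal voicing: voiceless stops become voiced after a nasal.

/-ku/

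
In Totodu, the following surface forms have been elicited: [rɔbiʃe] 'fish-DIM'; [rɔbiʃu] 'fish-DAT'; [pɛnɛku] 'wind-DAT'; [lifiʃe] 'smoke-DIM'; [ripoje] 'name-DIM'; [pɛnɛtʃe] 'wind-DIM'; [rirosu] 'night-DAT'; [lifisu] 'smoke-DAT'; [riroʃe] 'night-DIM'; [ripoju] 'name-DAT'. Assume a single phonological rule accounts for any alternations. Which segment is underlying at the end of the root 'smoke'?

The root 'smoke' surfaces as [lifisu] and [lifiʃe], with a stem-final [s] ~ [ʃ] alternation.
If /ʃ/ were underlying and a rule turned it into [s] before the DAT suffix, 'fish' would also alternate; but it has [ʃ] in both [rɔbiʃu] and [rɔbiʃe].
Therefore /s/ is basic and [ʃ] is derived by palatalization before a front vowel (/k/ and /s/ become palato-alveolar [tʃ] and [ʃ] before a front vowel).

/s/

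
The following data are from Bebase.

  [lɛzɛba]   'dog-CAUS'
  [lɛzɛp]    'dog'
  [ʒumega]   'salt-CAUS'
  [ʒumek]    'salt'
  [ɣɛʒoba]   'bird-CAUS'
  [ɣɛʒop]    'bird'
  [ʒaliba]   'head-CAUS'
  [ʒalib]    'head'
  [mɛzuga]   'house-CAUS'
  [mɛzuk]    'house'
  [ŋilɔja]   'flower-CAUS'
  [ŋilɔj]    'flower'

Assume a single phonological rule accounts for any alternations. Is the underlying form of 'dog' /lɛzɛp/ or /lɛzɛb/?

/lɛzɛp/

'dog' shows [b] ~ [p] at the end of the stem ([lɛzɛba] vs [lɛzɛp]).
But 'head' keeps [b] in both environments ([ʒaliba], [ʒalib]), so there is no rule changing /b/ to [p] in isolation.
The underlying segment must be /p/; voiceless stops become voiced between vowels, yielding [b] there.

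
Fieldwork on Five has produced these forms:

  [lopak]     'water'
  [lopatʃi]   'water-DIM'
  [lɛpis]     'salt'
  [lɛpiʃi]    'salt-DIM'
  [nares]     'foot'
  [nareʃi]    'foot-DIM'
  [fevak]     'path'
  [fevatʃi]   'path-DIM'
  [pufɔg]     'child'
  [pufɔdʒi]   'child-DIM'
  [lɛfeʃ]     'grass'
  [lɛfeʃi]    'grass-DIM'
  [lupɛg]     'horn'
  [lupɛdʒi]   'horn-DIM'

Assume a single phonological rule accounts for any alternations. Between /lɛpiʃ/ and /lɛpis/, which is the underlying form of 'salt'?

/lɛpis/

The stem for 'salt' ends in [s] in [lɛpis] but [ʃ] in [lɛpiʃi].
If /ʃ/ were underlying and a rule turned it into [s] in isolation, 'grass' would also alternate; but it has [ʃ] in both [lɛfeʃ] and [lɛfeʃi].
Therefore /s/ is basic and [ʃ] is derived by palatalization before a front vowel (/k/, /g/ and /s/ become palato-alveolar [tʃ], [dʒ] and [ʃ] before a front vowel).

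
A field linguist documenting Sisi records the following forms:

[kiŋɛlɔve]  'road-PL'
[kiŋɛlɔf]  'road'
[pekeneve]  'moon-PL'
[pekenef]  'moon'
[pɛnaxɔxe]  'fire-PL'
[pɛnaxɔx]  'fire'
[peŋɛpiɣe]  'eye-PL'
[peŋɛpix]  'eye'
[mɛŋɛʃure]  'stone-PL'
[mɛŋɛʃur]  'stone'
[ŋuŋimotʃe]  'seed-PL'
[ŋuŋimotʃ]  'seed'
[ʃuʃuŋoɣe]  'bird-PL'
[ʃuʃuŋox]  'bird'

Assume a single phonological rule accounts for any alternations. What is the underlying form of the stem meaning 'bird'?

In [ʃuʃuŋoɣe] and [ʃuʃuŋox] the final segment of 'bird' alternates: [ɣ] ~ [x].
But 'fire' keeps [x] in both environments ([pɛnaxɔxe], [pɛnaxɔx]), so there is no rule changing /x/ to [ɣ] before the PL suffix.
The alternation reflects word-final obstruent devoicing: voiced obstruents become voiceless word-finally. /ɣ/ is underlying.
The underlying form of 'bird' is therefore /ʃuʃuŋoɣ/.

/ʃuʃuŋoɣ/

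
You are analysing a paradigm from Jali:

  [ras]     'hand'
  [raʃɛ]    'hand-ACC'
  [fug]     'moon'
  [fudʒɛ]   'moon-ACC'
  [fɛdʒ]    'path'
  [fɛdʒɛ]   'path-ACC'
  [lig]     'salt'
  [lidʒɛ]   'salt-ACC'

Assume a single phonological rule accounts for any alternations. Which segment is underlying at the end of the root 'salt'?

/g/

The root 'salt' surfaces as [lig] and [lidʒɛ], with a stem-final [g] ~ [dʒ] alternation.
The stem 'path' ([fɛdʒ], [fɛdʒɛ]) shows [dʒ] unchanged in both environments, so [dʒ] cannot be basic with [g] derived in isolation.
The alternation reflects palatalization before a front vowel: /g/ and /s/ become palato-alveolar [dʒ] and [ʃ] before a front vowel. /g/ is underlying.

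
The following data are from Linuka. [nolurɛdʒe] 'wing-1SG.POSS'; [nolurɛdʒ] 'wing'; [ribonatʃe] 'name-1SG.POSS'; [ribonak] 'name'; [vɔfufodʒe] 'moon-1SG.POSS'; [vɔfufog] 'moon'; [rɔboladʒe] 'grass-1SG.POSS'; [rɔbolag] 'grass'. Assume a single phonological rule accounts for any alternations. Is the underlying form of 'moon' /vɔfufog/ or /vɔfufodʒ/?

/vɔfufog/

The root 'moon' surfaces as [vɔfufodʒe] and [vɔfufog], with a stem-final [dʒ] ~ [g] alternation.
The stem 'wing' ([nolurɛdʒe], [nolurɛdʒ]) shows [dʒ] unchanged in both environments, so [dʒ] cannot be basic with [g] derived in isolation.
So /g/ is underlying, and a rule of palatalization before a front vowel — /k/ and /g/ become palato-alveolar [tʃ] and [dʒ] before a front vowel — gives [dʒ].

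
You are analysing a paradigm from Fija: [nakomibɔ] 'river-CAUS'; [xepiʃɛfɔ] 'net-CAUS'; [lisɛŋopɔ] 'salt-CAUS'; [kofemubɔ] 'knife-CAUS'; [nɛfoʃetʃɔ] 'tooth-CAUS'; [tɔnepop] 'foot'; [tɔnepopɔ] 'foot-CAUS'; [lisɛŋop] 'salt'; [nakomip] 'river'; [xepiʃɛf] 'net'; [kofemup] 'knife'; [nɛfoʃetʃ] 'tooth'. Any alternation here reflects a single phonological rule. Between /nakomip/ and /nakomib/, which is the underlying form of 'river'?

/nakomib/

In [nakomibɔ] and [nakomip] the final segment of 'river' alternates: [b] ~ [p].
The stem 'foot' ([tɔnepopɔ], [tɔnepop]) shows [p] unchanged in both environments, so [p] cannot be basic with [b] derived before the CAUS suffix.
The underlying segment must be /b/; voiced obstruents become voiceless word-finally, yielding [p] there.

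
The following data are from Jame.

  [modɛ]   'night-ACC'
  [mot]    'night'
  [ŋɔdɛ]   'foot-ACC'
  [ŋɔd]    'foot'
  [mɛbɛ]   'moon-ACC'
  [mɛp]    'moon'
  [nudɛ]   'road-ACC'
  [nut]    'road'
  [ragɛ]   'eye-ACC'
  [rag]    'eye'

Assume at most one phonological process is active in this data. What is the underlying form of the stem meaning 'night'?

In [modɛ] and [mot] the final segment of 'night' alternates: [d] ~ [t].
The stem 'foot' ([ŋɔdɛ], [ŋɔd]) shows [d] unchanged in both environments, so [d] cannot be basic with [t] derived in isolation.
The alternation reflects intervocalic voicing: voiceless stops become voiced between vowels. /t/ is underlying.
Hence 'night' is /mot/ underlyingly.

/mot/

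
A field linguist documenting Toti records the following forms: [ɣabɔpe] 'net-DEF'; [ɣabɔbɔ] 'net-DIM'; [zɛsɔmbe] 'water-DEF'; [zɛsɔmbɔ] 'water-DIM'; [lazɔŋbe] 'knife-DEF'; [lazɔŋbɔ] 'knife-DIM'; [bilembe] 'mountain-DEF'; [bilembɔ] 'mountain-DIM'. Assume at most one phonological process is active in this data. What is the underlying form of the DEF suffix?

/-pe/

The DEF suffix surfaces as [-be] and [-pe], depending on the final segment of the stem.
By contrast the DIM suffix keeps its initial [b] throughout — that segment must be underlying.
The DEF suffix is therefore /-pe/ underlyingly, with post-nasal voicing: voiceless stops become voiced after a nasal.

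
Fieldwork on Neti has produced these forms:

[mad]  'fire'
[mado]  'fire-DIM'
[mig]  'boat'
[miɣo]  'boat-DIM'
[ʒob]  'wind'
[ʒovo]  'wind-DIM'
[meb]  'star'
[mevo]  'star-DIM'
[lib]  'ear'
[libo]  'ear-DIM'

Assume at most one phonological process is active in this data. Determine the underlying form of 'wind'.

'wind' shows [b] ~ [v] at the end of the stem ([ʒob] vs [ʒovo]).
But 'ear' keeps [b] in both environments ([lib], [libo]), so there is no rule changing /b/ to [v] before the DIM suffix.
Therefore /v/ is basic and [b] is derived by word-final hardening (voiced fricatives become stops word-finally).
The underlying form of 'wind' is therefore /ʒov/.

/ʒov/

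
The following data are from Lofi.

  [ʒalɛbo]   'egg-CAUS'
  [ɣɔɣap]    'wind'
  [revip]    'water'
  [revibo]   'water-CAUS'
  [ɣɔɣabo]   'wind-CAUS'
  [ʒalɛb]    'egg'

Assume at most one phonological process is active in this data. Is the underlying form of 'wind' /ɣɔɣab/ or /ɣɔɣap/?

/ɣɔɣap/

The stem for 'wind' ends in [p] in [ɣɔɣap] but [b] in [ɣɔɣabo].
Compare 'egg', with invariant [b] in [ʒalɛb] and [ʒalɛbo]: an analysis with underlying /b/ and a rule producing [p] in isolation would wrongly predict alternation here too.
The alternation reflects intervocalic voicing: voiceless stops become voiced between vowels. /p/ is underlying.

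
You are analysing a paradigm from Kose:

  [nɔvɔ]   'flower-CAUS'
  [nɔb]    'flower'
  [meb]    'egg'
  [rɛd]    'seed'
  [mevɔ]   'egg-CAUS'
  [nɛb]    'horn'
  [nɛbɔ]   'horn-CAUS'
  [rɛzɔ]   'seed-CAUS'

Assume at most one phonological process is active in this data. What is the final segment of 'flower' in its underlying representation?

'flower' shows [b] ~ [v] at the end of the stem ([nɔb] vs [nɔvɔ]).
The stem 'horn' ([nɛb], [nɛbɔ]) shows [b] unchanged in both environments, so [b] cannot be basic with [v] derived before the CAUS suffix.
Therefore /v/ is basic and [b] is derived by word-final hardening (voiced fricatives become stops word-finally).

/v/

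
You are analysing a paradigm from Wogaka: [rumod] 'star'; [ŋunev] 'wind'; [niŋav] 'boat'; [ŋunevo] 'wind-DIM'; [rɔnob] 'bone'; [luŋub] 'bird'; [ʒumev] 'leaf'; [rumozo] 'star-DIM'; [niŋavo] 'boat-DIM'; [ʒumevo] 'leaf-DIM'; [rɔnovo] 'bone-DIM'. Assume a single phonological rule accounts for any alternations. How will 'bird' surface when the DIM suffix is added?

[luŋuvo]

In [rɔnob] and [rɔnovo] the final segment of 'bone' alternates: [b] ~ [v].
If /v/ were underlying and a rule turned it into [b] in isolation, 'boat' would also alternate; but it has [v] in both [niŋav] and [niŋavo].
Therefore /b/ is basic and [v] is derived by intervocalic spirantization (voiced stops become fricatives between vowels).
From [luŋub] the stem 'bird' is /luŋub/; between vowels this yields [luŋuvo].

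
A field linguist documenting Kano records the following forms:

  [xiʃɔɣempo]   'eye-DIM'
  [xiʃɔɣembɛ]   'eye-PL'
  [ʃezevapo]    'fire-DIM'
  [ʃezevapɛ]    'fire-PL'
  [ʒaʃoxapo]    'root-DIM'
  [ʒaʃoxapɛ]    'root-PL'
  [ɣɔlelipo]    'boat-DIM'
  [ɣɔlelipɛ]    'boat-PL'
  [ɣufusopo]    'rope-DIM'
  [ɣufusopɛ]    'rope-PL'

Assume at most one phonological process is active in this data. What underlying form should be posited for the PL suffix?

/-bɛ/

The PL morpheme has two allomorphs, [-bɛ] and [-pɛ].
By contrast the DIM suffix keeps its initial [p] throughout — that segment must be underlying.
So the underlying form is /-bɛ/, and voiced stops become voiceless after a vowel.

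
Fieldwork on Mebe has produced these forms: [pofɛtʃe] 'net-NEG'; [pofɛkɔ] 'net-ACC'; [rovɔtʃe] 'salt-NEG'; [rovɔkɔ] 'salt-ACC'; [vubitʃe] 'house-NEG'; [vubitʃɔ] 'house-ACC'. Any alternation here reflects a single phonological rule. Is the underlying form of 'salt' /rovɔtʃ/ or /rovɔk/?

/rovɔk/

'salt' shows [tʃ] ~ [k] at the end of the stem ([rovɔtʃe] vs [rovɔkɔ]).
Compare 'house', with invariant [tʃ] in [vubitʃe] and [vubitʃɔ]: an analysis with underlying /tʃ/ and a rule producing [k] before the ACC suffix would wrongly predict alternation here too.
Therefore /k/ is basic and [tʃ] is derived by palatalization before a front vowel (/k/ becomes palato-alveolar [tʃ] before a front vowel).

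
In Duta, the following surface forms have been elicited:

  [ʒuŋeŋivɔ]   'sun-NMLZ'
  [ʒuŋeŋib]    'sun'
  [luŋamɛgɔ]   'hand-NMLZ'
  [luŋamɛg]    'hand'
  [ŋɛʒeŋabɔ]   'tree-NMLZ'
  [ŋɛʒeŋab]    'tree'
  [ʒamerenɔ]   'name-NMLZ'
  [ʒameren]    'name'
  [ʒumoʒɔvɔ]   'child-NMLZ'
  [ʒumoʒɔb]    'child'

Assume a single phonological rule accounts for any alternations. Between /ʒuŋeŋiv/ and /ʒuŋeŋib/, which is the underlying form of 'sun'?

/ʒuŋeŋiv/

The stem for 'sun' ends in [v] in [ʒuŋeŋivɔ] but [b] in [ʒuŋeŋib].
The stem 'tree' ([ŋɛʒeŋabɔ], [ŋɛʒeŋab]) shows [b] unchanged in both environments, so [b] cannot be basic with [v] derived before the NMLZ suffix.
The underlying segment must be /v/; voiced fricatives become stops word-finally, yielding [b] there.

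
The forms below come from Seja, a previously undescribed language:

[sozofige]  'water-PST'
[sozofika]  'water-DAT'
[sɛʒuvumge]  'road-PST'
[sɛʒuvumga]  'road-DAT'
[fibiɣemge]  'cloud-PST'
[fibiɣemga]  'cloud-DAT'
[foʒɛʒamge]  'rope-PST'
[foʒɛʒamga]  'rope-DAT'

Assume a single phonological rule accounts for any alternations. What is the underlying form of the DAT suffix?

The DAT suffix surfaces as [-ga] and [-ka], depending on the final segment of the stem.
By contrast the PST suffix keeps its initial [g] throughout — that segment must be underlying.
So the underlying form is /-ka/, and voiceless stops become voiced after a nasal.

/-ka/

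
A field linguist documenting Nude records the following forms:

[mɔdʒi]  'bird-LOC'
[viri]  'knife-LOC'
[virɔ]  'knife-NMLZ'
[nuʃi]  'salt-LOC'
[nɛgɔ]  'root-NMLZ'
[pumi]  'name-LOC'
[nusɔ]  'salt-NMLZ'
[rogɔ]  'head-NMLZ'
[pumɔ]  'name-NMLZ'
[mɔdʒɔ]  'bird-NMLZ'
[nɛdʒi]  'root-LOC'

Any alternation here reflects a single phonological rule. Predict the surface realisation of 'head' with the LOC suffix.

[rodʒi]

The stem for 'root' ends in [g] in [nɛgɔ] but [dʒ] in [nɛdʒi].
The stem 'bird' ([mɔdʒɔ], [mɔdʒi]) shows [dʒ] unchanged in both environments, so [dʒ] cannot be basic with [g] derived before the NMLZ suffix.
The underlying segment must be /g/; /g/ and /s/ become palato-alveolar [dʒ] and [ʃ] before a front vowel, yielding [dʒ] there.
The one attested form of 'head', [rogɔ], shows underlying /rog/. Applying the same rule before a front vowel gives [rodʒi].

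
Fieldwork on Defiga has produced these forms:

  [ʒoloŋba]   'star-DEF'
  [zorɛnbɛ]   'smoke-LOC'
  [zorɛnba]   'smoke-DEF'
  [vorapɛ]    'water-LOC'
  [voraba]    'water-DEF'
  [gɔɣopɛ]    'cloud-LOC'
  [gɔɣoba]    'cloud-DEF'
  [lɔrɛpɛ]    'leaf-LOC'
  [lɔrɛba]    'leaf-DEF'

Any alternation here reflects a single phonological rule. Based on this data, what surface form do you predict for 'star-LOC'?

The LOC suffix surfaces as [-bɛ] and [-pɛ], depending on the final segment of the stem.
By contrast the DEF suffix keeps its initial [b] throughout — that segment must be underlying.
The LOC suffix is therefore /-pɛ/ underlyingly, with post-nasal voicing: voiceless stops become voiced after a nasal.
After 'star', which ends in a nasal, the suffix surfaces as [-bɛ], giving [ʒoloŋbɛ].

[ʒoloŋbɛ]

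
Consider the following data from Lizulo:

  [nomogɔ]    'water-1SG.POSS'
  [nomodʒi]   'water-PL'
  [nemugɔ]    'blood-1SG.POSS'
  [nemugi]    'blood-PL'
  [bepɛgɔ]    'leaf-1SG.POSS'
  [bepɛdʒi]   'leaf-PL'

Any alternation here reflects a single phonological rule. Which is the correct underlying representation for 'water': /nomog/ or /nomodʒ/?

/nomodʒ/

The stem for 'water' ends in [g] in [nomogɔ] but [dʒ] in [nomodʒi].
If /g/ were underlying and a rule turned it into [dʒ] before the PL suffix, 'blood' would also alternate; but it has [g] in both [nemugɔ] and [nemugi].
So /dʒ/ is underlying, and a rule of depalatalization — palato-alveolar /dʒ/ becomes [g] when no front vowel follows — gives [g].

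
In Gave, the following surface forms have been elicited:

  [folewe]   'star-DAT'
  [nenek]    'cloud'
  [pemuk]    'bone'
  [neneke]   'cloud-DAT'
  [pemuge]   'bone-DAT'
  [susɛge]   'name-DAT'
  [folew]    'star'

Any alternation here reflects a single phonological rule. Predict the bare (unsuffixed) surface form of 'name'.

[susɛk]

'bone' shows [g] ~ [k] at the end of the stem ([pemuge] vs [pemuk]).
The stem 'cloud' ([neneke], [nenek]) shows [k] unchanged in both environments, so [k] cannot be basic with [g] derived before the DAT suffix.
The underlying segment must be /g/; voiced obstruents become voiceless word-finally, yielding [k] there.
The one attested form of 'name', [susɛge], shows underlying /susɛg/. Applying the same rule word-finally gives [susɛk].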